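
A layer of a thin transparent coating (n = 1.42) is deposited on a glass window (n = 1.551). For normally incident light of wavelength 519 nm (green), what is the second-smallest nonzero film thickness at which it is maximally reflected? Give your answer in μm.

0.365 μm

At the upper boundary (n = 1.0 to n = 1.42) the reflected ray undergoes a half-wave phase shift.
At the lower boundary (n = 1.42 to n = 1.551) the reflected ray undergoes a half-wave phase shift.
Net: no relative phase inversion (both shifts match).
With no net inversion, constructive interference in reflection requires 2 n t = m λ.
The second-smallest nonzero thickness corresponds to m = 2: t = m λ / (2 n) = 2.00 × 519 / (2 × 1.42) = 365 nm.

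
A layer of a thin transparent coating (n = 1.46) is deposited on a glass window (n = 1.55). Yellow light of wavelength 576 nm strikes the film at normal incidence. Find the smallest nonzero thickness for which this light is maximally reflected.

197 nm

Ray reflecting at the top interface goes from n = 1.0 toward n = 1.46: a half-wave phase shift.
Bottom surface (1.46 → 1.55): reflection off a higher-index medium gives a half-wave phase shift.
Zero or two π shifts → no net half-wave offset.
So the condition for constructive reflection is 2 n t = m λ.
The smallest nonzero thickness corresponds to m = 1: t = m λ / (2 n) = 1.00 × 576 / (2 × 1.46) = 197 nm.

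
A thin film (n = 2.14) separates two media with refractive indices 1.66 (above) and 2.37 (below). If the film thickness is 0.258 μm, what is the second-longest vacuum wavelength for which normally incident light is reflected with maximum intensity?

Top surface (1.66 → 2.14): reflection off a higher-index medium gives a half-wave phase shift.
At the lower boundary (n = 2.14 to n = 2.37) the reflected ray undergoes a half-wave phase shift.
The two reflections carry the same phase change, so no net offset.
For strong reflection here: 2 n t = m λ.
λ = 2 n t / m. The second-longest wavelength is m = 2: λ = 2 × 2.14 × 258 / 2.00 = 552 nm.

552 nm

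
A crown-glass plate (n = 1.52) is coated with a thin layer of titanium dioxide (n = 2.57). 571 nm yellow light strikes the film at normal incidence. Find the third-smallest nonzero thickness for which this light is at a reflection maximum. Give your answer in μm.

0.278 μm

Ray reflecting at the top interface goes from n = 1.0 toward n = 2.57: a half-wave phase shift.
At the lower boundary (n = 2.57 to n = 1.52) the reflected ray undergoes no phase shift.
The two reflections differ by half a wavelength.
With one net inversion, constructive interference in reflection requires 2 n t = (m + ½) λ.
The third-smallest nonzero thickness corresponds to m = 2: t = (m + ½) λ / (2 n) = 2.50 × 571 / (2 × 2.57) = 278 nm.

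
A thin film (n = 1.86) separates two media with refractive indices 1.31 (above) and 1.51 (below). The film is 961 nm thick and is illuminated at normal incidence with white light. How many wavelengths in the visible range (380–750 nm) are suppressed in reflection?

Ray reflecting at the top interface goes from n = 1.31 toward n = 1.86: a half-wave phase shift.
Ray reflecting at the bottom interface goes from n = 1.86 toward n = 1.51: no phase shift.
Exactly one π shift → a net half-wave offset.
So the condition for destructive reflection is 2 n t = m λ.
λ = 2 n t / m = 3575 / m nm.
m=4: 894 nm (IR); m=5: 715 nm (visible); m=6: 596 nm (visible); m=7: 511 nm (visible); m=8: 447 nm (visible); m=9: 397 nm (visible); m=10: 357 nm (UV).

5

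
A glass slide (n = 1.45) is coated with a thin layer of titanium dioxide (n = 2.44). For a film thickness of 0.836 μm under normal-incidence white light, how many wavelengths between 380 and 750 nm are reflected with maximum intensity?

6

Top surface (1.0 → 2.44): reflection off a higher-index medium gives a half-wave phase shift.
Bottom surface (2.44 → 1.45): reflection off a lower-index medium gives no phase shift.
The two reflections differ by half a wavelength.
So the condition for constructive reflection is 2 n t = (m + ½) λ.
λ = 2 n t / (m + ½) = 4080 / (m + ½) nm.
m=4: 907 nm (IR); m=5: 742 nm (visible); m=6: 628 nm (visible); m=7: 544 nm (visible); m=8: 480 nm (visible); m=9: 429 nm (visible); m=10: 389 nm (visible); m=11: 355 nm (UV).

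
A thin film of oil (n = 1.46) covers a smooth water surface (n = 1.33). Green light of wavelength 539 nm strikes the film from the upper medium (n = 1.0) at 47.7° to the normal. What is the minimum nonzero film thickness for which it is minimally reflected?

At the upper boundary (n = 1.0 to n = 1.46) the reflected ray undergoes a half-wave phase shift.
Ray reflecting at the bottom interface goes from n = 1.46 toward n = 1.33: no phase shift.
The two reflections differ by half a wavelength.
So the condition for destructive reflection is 2 n t cos θ_r = m λ.
Snell's law: 1.0 sin 47.7° = 1.46 sin θ_r → sin θ_r = 0.507, cos θ_r = 0.862.
Minimum nonzero at m = 1: t = λ / (2 n cos θ_r) = 539 / (2 × 1.46 × 0.862) = 214 nm.

214 nm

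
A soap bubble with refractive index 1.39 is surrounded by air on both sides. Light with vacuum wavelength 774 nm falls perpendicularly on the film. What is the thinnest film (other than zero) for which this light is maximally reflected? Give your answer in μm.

0.139 μm

At the upper boundary (n = 1.0 to n = 1.39) the reflected ray undergoes a half-wave phase shift.
Bottom surface (1.39 → 1.0): reflection off a lower-index medium gives no phase shift.
The two reflections differ by half a wavelength.
With one net inversion, constructive interference in reflection requires 2 n t = (m + ½) λ.
Minimum at m = 0: t = λ / (4 n) = 774 / (4 × 1.39) = 139 nm.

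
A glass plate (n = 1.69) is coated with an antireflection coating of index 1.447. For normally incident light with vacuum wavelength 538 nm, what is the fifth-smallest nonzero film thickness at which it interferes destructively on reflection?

837 nm

Ray reflecting at the top interface goes from n = 1.0 toward n = 1.447: a half-wave phase shift.
At the lower boundary (n = 1.447 to n = 1.69) the reflected ray undergoes a half-wave phase shift.
Net: no relative phase inversion (both shifts match).
With no net inversion, destructive interference in reflection requires 2 n t = (m + ½) λ.
The fifth-smallest nonzero thickness corresponds to m = 4: t = (m + ½) λ / (2 n) = 4.50 × 538 / (2 × 1.447) = 837 nm.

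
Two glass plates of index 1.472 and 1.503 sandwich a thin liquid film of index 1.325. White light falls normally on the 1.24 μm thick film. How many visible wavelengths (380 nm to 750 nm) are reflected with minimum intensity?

Top surface (1.472 → 1.325): reflection off a lower-index medium gives no phase shift.
At the lower boundary (n = 1.325 to n = 1.503) the reflected ray undergoes a half-wave phase shift.
Exactly one π shift → a net half-wave offset.
With one net inversion, destructive interference in reflection requires 2 n t = m λ.
λ = 2 n t / m = 3286 / m nm.
m=4: 822 nm (IR); m=5: 657 nm (visible); m=6: 548 nm (visible); m=7: 469 nm (visible); m=8: 411 nm (visible); m=9: 365 nm (UV).

4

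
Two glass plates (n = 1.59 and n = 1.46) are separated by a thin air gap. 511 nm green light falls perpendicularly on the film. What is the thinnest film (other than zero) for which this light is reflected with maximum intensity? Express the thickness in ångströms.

Top surface (1.59 → 1.0): reflection off a lower-index medium gives no phase shift.
Bottom surface (1.0 → 1.46): reflection off a higher-index medium gives a half-wave phase shift.
Net: one phase inversion between the two reflected rays.
With one net inversion, constructive interference in reflection requires 2 n t = (m + ½) λ.
Minimum at m = 0: t = λ / (4 n) = 511 / (4 × 1.0) = 128 nm.

1278 Å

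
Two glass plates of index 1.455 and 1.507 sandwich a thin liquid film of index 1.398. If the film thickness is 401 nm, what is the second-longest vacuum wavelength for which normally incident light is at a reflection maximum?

747 nm

Top surface (1.455 → 1.398): reflection off a lower-index medium gives no phase shift.
Bottom surface (1.398 → 1.507): reflection off a higher-index medium gives a half-wave phase shift.
Net: one phase inversion between the two reflected rays.
For maximum reflection here: 2 n t = (m + ½) λ.
λ = 2 n t / (m + ½). The second-longest wavelength is m = 1: λ = 2 × 1.398 × 401 / 1.50 = 747 nm.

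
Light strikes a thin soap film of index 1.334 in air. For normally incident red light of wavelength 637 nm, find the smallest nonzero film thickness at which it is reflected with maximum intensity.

119 nm

Ray reflecting at the top interface goes from n = 1.0 toward n = 1.334: a half-wave phase shift.
At the lower boundary (n = 1.334 to n = 1.0) the reflected ray undergoes no phase shift.
The two reflections differ by half a wavelength.
With one net inversion, constructive interference in reflection requires 2 n t = (m + ½) λ.
Minimum at m = 0: t = λ / (4 n) = 637 / (4 × 1.334) = 119 nm.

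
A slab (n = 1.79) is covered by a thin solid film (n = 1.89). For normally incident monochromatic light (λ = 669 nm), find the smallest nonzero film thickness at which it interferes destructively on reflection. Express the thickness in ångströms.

At the upper boundary (n = 1.0 to n = 1.89) the reflected ray undergoes a half-wave phase shift.
At the lower boundary (n = 1.89 to n = 1.79) the reflected ray undergoes no phase shift.
Net: one phase inversion between the two reflected rays.
With one net inversion, destructive interference in reflection requires 2 n t = m λ.
Minimum nonzero at m = 1: t = λ / (2 n) = 669 / (2 × 1.89) = 177 nm.

1770 Å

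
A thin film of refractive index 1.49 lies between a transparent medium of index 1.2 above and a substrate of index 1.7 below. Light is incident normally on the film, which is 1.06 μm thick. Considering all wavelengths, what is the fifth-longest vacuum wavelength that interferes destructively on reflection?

702 nm

At the upper boundary (n = 1.2 to n = 1.49) the reflected ray undergoes a half-wave phase shift.
At the lower boundary (n = 1.49 to n = 1.7) the reflected ray undergoes a half-wave phase shift.
Zero or two π shifts → no net half-wave offset.
With no net inversion, destructive interference in reflection requires 2 n t = (m + ½) λ.
λ = 2 n t / (m + ½). The fifth-longest wavelength is m = 4: λ = 2 × 1.49 × 1060 / 4.50 = 702 nm.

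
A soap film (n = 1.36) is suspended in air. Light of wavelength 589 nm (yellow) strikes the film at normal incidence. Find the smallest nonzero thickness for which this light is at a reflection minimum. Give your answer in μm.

Top surface (1.0 → 1.36): reflection off a higher-index medium gives a half-wave phase shift.
At the lower boundary (n = 1.36 to n = 1.0) the reflected ray undergoes no phase shift.
Exactly one π shift → a net half-wave offset.
For dark reflection here: 2 n t = m λ.
The smallest nonzero thickness corresponds to m = 1: t = m λ / (2 n) = 1.00 × 589 / (2 × 1.36) = 217 nm.

0.217 μm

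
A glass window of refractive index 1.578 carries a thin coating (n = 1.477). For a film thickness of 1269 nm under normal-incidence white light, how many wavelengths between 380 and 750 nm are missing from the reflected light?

Top surface (1.0 → 1.477): reflection off a higher-index medium gives a half-wave phase shift.
At the lower boundary (n = 1.477 to n = 1.578) the reflected ray undergoes a half-wave phase shift.
The two reflections carry the same phase change, so no net offset.
With no net inversion, destructive interference in reflection requires 2 n t = (m + ½) λ.
λ = 2 n t / (m + ½) = 3749 / (m + ½) nm.
m=4: 833 nm (IR); m=5: 682 nm (visible); m=6: 577 nm (visible); m=7: 500 nm (visible); m=8: 441 nm (visible); m=9: 395 nm (visible); m=10: 357 nm (UV).

5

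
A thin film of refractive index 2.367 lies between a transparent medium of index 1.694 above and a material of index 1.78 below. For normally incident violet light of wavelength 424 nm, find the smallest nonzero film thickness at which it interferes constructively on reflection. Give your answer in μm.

0.0448 μm

At the upper boundary (n = 1.694 to n = 2.367) the reflected ray undergoes a half-wave phase shift.
At the lower boundary (n = 2.367 to n = 1.78) the reflected ray undergoes no phase shift.
The two reflections differ by half a wavelength.
With one net inversion, constructive interference in reflection requires 2 n t = (m + ½) λ.
Minimum at m = 0: t = λ / (4 n) = 424 / (4 × 2.367) = 44.8 nm.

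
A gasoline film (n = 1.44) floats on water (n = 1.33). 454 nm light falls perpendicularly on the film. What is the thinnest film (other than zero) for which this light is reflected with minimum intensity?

Top surface (1.0 → 1.44): reflection off a higher-index medium gives a half-wave phase shift.
Bottom surface (1.44 → 1.33): reflection off a lower-index medium gives no phase shift.
Exactly one π shift → a net half-wave offset.
So the condition for destructive reflection is 2 n t = m λ.
Minimum nonzero at m = 1: t = λ / (2 n) = 454 / (2 × 1.44) = 158 nm.

158 nm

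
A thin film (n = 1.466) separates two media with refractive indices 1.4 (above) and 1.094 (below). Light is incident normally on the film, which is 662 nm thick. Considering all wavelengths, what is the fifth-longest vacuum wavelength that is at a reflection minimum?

388 nm

Top surface (1.4 → 1.466): reflection off a higher-index medium gives a half-wave phase shift.
Ray reflecting at the bottom interface goes from n = 1.466 toward n = 1.094: no phase shift.
Net: one phase inversion between the two reflected rays.
With one net inversion, destructive interference in reflection requires 2 n t = m λ.
λ = 2 n t / m. The fifth-longest wavelength is m = 5: λ = 2 × 1.466 × 662 / 5.00 = 388 nm.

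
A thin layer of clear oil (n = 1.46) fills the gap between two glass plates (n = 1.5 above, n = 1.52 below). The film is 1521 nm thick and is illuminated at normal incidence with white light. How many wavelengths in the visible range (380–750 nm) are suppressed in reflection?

At the upper boundary (n = 1.5 to n = 1.46) the reflected ray undergoes no phase shift.
At the lower boundary (n = 1.46 to n = 1.52) the reflected ray undergoes a half-wave phase shift.
The two reflections differ by half a wavelength.
So the condition for destructive reflection is 2 n t = m λ.
λ = 2 n t / m = 4441 / m nm.
m=5: 888 nm (IR); m=6: 740 nm (visible); m=7: 634 nm (visible); m=8: 555 nm (visible); m=9: 493 nm (visible); m=10: 444 nm (visible); m=11: 404 nm (visible); m=12: 370 nm (UV).

6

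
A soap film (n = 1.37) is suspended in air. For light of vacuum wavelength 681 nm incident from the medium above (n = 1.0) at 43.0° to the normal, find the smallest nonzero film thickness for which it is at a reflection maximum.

143 nm

Ray reflecting at the top interface goes from n = 1.0 toward n = 1.37: a half-wave phase shift.
At the lower boundary (n = 1.37 to n = 1.0) the reflected ray undergoes no phase shift.
Exactly one π shift → a net half-wave offset.
With one net inversion, constructive interference in reflection requires 2 n t cos θ_r = (m + ½) λ.
Snell's law: 1.0 sin 43.0° = 1.37 sin θ_r → sin θ_r = 0.498, cos θ_r = 0.867.
Minimum at m = 0: t = λ / (4 n cos θ_r) = 681 / (4 × 1.37 × 0.867) = 143 nm.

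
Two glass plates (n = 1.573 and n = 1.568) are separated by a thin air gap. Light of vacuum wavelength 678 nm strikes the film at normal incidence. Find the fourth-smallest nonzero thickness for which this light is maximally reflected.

1187 nm

Top surface (1.573 → 1.0): reflection off a lower-index medium gives no phase shift.
At the lower boundary (n = 1.0 to n = 1.568) the reflected ray undergoes a half-wave phase shift.
Exactly one π shift → a net half-wave offset.
With one net inversion, constructive interference in reflection requires 2 n t = (m + ½) λ.
The fourth-smallest nonzero thickness corresponds to m = 3: t = (m + ½) λ / (2 n) = 3.50 × 678 / (2 × 1.0) = 1187 nm.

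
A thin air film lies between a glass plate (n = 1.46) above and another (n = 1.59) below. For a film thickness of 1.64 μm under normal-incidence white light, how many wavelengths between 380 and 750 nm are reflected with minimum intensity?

At the upper boundary (n = 1.46 to n = 1.0) the reflected ray undergoes no phase shift.
At the lower boundary (n = 1.0 to n = 1.59) the reflected ray undergoes a half-wave phase shift.
Net: one phase inversion between the two reflected rays.
With one net inversion, destructive interference in reflection requires 2 n t = m λ.
λ = 2 n t / m = 3280 / m nm.
m=4: 820 nm (IR); m=5: 656 nm (visible); m=6: 547 nm (visible); m=7: 469 nm (visible); m=8: 410 nm (visible); m=9: 364 nm (UV).

4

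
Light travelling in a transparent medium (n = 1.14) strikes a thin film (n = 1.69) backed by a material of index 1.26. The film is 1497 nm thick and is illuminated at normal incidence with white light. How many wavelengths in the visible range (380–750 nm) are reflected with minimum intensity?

At the upper boundary (n = 1.14 to n = 1.69) the reflected ray undergoes a half-wave phase shift.
Ray reflecting at the bottom interface goes from n = 1.69 toward n = 1.26: no phase shift.
Net: one phase inversion between the two reflected rays.
For minimum reflection here: 2 n t = m λ.
λ = 2 n t / m = 5060 / m nm.
m=6: 843 nm (IR); m=7: 723 nm (visible); m=8: 632 nm (visible); m=9: 562 nm (visible); m=10: 506 nm (visible); m=11: 460 nm (visible); m=12: 422 nm (visible); m=13: 389 nm (visible); m=14: 361 nm (UV).

7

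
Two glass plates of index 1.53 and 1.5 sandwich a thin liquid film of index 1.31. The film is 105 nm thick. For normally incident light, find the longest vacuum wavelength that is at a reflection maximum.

550 nm

At the upper boundary (n = 1.53 to n = 1.31) the reflected ray undergoes no phase shift.
Bottom surface (1.31 → 1.5): reflection off a higher-index medium gives a half-wave phase shift.
Net: one phase inversion between the two reflected rays.
For strong reflection here: 2 n t = (m + ½) λ.
λ = 2 n t / (m + ½). The longest wavelength is m = 0: λ = 2 × 1.31 × 105 / 0.500 = 550 nm.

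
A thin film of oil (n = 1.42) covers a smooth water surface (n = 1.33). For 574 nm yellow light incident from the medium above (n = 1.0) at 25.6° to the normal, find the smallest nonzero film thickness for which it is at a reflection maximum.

106 nm

Ray reflecting at the top interface goes from n = 1.0 toward n = 1.42: a half-wave phase shift.
Bottom surface (1.42 → 1.33): reflection off a lower-index medium gives no phase shift.
The two reflections differ by half a wavelength.
With one net inversion, constructive interference in reflection requires 2 n t cos θ_r = (m + ½) λ.
Snell's law: 1.0 sin 25.6° = 1.42 sin θ_r → sin θ_r = 0.304, cos θ_r = 0.953.
Minimum at m = 0: t = λ / (4 n cos θ_r) = 574 / (4 × 1.42 × 0.953) = 106 nm.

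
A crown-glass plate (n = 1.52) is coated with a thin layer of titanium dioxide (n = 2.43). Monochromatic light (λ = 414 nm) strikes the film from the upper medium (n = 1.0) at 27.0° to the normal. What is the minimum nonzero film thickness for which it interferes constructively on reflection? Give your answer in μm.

0.0434 μm

Top surface (1.0 → 2.43): reflection off a higher-index medium gives a half-wave phase shift.
Bottom surface (2.43 → 1.52): reflection off a lower-index medium gives no phase shift.
Exactly one π shift → a net half-wave offset.
So the condition for constructive reflection is 2 n t cos θ_r = (m + ½) λ.
Snell's law: 1.0 sin 27.0° = 2.43 sin θ_r → sin θ_r = 0.187, cos θ_r = 0.982.
Minimum at m = 0: t = λ / (4 n cos θ_r) = 414 / (4 × 2.43 × 0.982) = 43.4 nm.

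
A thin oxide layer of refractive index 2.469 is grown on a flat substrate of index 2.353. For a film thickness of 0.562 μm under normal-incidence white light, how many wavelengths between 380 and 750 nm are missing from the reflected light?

4

Top surface (1.0 → 2.469): reflection off a higher-index medium gives a half-wave phase shift.
Bottom surface (2.469 → 2.353): reflection off a lower-index medium gives no phase shift.
The two reflections differ by half a wavelength.
For weak reflection here: 2 n t = m λ.
λ = 2 n t / m = 2775 / m nm.
m=3: 925 nm (IR); m=4: 694 nm (visible); m=5: 555 nm (visible); m=6: 463 nm (visible); m=7: 396 nm (visible); m=8: 347 nm (UV).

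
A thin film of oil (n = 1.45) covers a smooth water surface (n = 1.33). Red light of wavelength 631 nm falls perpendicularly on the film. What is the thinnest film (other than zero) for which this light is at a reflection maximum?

Top surface (1.0 → 1.45): reflection off a higher-index medium gives a half-wave phase shift.
Bottom surface (1.45 → 1.33): reflection off a lower-index medium gives no phase shift.
The two reflections differ by half a wavelength.
For strong reflection here: 2 n t = (m + ½) λ.
Minimum at m = 0: t = λ / (4 n) = 631 / (4 × 1.45) = 109 nm.

109 nm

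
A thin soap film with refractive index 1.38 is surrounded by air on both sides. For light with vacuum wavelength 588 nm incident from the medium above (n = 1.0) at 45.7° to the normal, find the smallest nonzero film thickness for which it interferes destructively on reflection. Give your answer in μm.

0.249 μm

At the upper boundary (n = 1.0 to n = 1.38) the reflected ray undergoes a half-wave phase shift.
Bottom surface (1.38 → 1.0): reflection off a lower-index medium gives no phase shift.
Exactly one π shift → a net half-wave offset.
With one net inversion, destructive interference in reflection requires 2 n t cos θ_r = m λ.
Snell's law: 1.0 sin 45.7° = 1.38 sin θ_r → sin θ_r = 0.519, cos θ_r = 0.855.
Minimum nonzero at m = 1: t = λ / (2 n cos θ_r) = 588 / (2 × 1.38 × 0.855) = 249 nm.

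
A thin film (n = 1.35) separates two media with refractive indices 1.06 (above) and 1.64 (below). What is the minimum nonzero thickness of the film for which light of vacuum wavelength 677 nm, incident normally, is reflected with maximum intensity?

251 nm

Ray reflecting at the top interface goes from n = 1.06 toward n = 1.35: a half-wave phase shift.
Bottom surface (1.35 → 1.64): reflection off a higher-index medium gives a half-wave phase shift.
The two reflections carry the same phase change, so no net offset.
With no net inversion, constructive interference in reflection requires 2 n t = m λ.
Minimum nonzero at m = 1: t = λ / (2 n) = 677 / (2 × 1.35) = 251 nm.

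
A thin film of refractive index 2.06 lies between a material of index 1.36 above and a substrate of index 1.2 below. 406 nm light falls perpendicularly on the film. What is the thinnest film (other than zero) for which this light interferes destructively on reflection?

98.5 nm

At the upper boundary (n = 1.36 to n = 2.06) the reflected ray undergoes a half-wave phase shift.
At the lower boundary (n = 2.06 to n = 1.2) the reflected ray undergoes no phase shift.
Net: one phase inversion between the two reflected rays.
With one net inversion, destructive interference in reflection requires 2 n t = m λ.
Minimum nonzero at m = 1: t = λ / (2 n) = 406 / (2 × 2.06) = 98.5 nm.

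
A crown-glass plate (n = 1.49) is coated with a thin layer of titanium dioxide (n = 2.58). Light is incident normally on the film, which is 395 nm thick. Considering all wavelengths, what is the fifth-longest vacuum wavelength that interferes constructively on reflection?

Top surface (1.0 → 2.58): reflection off a higher-index medium gives a half-wave phase shift.
Bottom surface (2.58 → 1.49): reflection off a lower-index medium gives no phase shift.
The two reflections differ by half a wavelength.
For maximum reflection here: 2 n t = (m + ½) λ.
λ = 2 n t / (m + ½). The fifth-longest wavelength is m = 4: λ = 2 × 2.58 × 395 / 4.50 = 453 nm.

453 nm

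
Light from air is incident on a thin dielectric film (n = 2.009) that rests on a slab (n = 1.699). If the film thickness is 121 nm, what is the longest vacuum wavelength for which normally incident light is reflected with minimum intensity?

Top surface (1.0 → 2.009): reflection off a higher-index medium gives a half-wave phase shift.
At the lower boundary (n = 2.009 to n = 1.699) the reflected ray undergoes no phase shift.
Exactly one π shift → a net half-wave offset.
With one net inversion, destructive interference in reflection requires 2 n t = m λ.
λ = 2 n t / m. The longest wavelength is m = 1: λ = 2 × 2.009 × 121 / 1.00 = 486 nm.

486 nm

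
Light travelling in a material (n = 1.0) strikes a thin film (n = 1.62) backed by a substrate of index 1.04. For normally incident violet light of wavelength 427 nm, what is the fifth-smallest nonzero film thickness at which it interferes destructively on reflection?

At the upper boundary (n = 1.0 to n = 1.62) the reflected ray undergoes a half-wave phase shift.
Bottom surface (1.62 → 1.04): reflection off a lower-index medium gives no phase shift.
Net: one phase inversion between the two reflected rays.
For minimum reflection here: 2 n t = m λ.
The fifth-smallest nonzero thickness corresponds to m = 5: t = m λ / (2 n) = 5.00 × 427 / (2 × 1.62) = 659 nm.

659 nm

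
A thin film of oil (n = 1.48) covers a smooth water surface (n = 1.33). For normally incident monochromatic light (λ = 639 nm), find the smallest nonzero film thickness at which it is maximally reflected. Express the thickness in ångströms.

1079 Å

Top surface (1.0 → 1.48): reflection off a higher-index medium gives a half-wave phase shift.
Ray reflecting at the bottom interface goes from n = 1.48 toward n = 1.33: no phase shift.
The two reflections differ by half a wavelength.
With one net inversion, constructive interference in reflection requires 2 n t = (m + ½) λ.
Minimum at m = 0: t = λ / (4 n) = 639 / (4 × 1.48) = 108 nm.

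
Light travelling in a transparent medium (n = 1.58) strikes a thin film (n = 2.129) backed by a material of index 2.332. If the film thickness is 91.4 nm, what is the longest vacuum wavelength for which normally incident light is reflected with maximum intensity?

Ray reflecting at the top interface goes from n = 1.58 toward n = 2.129: a half-wave phase shift.
Ray reflecting at the bottom interface goes from n = 2.129 toward n = 2.332: a half-wave phase shift.
Zero or two π shifts → no net half-wave offset.
With no net inversion, constructive interference in reflection requires 2 n t = m λ.
λ = 2 n t / m. The longest wavelength is m = 1: λ = 2 × 2.129 × 91.4 / 1.00 = 389 nm.

389 nm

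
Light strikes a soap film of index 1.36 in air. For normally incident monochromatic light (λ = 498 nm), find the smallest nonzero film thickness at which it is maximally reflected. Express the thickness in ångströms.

Ray reflecting at the top interface goes from n = 1.0 toward n = 1.36: a half-wave phase shift.
Bottom surface (1.36 → 1.0): reflection off a lower-index medium gives no phase shift.
Exactly one π shift → a net half-wave offset.
So the condition for constructive reflection is 2 n t = (m + ½) λ.
Minimum at m = 0: t = λ / (4 n) = 498 / (4 × 1.36) = 91.5 nm.

915 Å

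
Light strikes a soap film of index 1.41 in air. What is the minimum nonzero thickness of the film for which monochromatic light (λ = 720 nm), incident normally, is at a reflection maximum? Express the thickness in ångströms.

1277 Å

At the upper boundary (n = 1.0 to n = 1.41) the reflected ray undergoes a half-wave phase shift.
At the lower boundary (n = 1.41 to n = 1.0) the reflected ray undergoes no phase shift.
The two reflections differ by half a wavelength.
So the condition for constructive reflection is 2 n t = (m + ½) λ.
Minimum at m = 0: t = λ / (4 n) = 720 / (4 × 1.41) = 128 nm.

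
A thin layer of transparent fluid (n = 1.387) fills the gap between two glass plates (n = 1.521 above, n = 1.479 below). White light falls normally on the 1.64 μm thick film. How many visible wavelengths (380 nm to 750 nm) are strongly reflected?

At the upper boundary (n = 1.521 to n = 1.387) the reflected ray undergoes no phase shift.
At the lower boundary (n = 1.387 to n = 1.479) the reflected ray undergoes a half-wave phase shift.
Exactly one π shift → a net half-wave offset.
So the condition for constructive reflection is 2 n t = (m + ½) λ.
λ = 2 n t / (m + ½) = 4549 / (m + ½) nm.
m=5: 827 nm (IR); m=6: 700 nm (visible); m=7: 607 nm (visible); m=8: 535 nm (visible); m=9: 479 nm (visible); m=10: 433 nm (visible); m=11: 396 nm (visible); m=12: 364 nm (UV).

6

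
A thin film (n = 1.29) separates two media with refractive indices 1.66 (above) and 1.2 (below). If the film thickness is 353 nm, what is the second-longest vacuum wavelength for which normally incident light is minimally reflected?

Top surface (1.66 → 1.29): reflection off a lower-index medium gives no phase shift.
At the lower boundary (n = 1.29 to n = 1.2) the reflected ray undergoes no phase shift.
Net: no relative phase inversion (both shifts match).
With no net inversion, destructive interference in reflection requires 2 n t = (m + ½) λ.
λ = 2 n t / (m + ½). The second-longest wavelength is m = 1: λ = 2 × 1.29 × 353 / 1.50 = 607 nm.

607 nm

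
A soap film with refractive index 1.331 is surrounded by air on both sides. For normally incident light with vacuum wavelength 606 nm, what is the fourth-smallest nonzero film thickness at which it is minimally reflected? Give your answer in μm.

0.911 μm

Top surface (1.0 → 1.331): reflection off a higher-index medium gives a half-wave phase shift.
At the lower boundary (n = 1.331 to n = 1.0) the reflected ray undergoes no phase shift.
Exactly one π shift → a net half-wave offset.
For weak reflection here: 2 n t = m λ.
The fourth-smallest nonzero thickness corresponds to m = 4: t = m λ / (2 n) = 4.00 × 606 / (2 × 1.331) = 911 nm.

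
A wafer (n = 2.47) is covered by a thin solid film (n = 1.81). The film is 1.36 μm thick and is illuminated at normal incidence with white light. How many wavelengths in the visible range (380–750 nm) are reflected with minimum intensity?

6

Ray reflecting at the top interface goes from n = 1.0 toward n = 1.81: a half-wave phase shift.
At the lower boundary (n = 1.81 to n = 2.47) the reflected ray undergoes a half-wave phase shift.
Net: no relative phase inversion (both shifts match).
With no net inversion, destructive interference in reflection requires 2 n t = (m + ½) λ.
λ = 2 n t / (m + ½) = 4923 / (m + ½) nm.
m=6: 757 nm (IR); m=7: 656 nm (visible); m=8: 579 nm (visible); m=9: 518 nm (visible); m=10: 469 nm (visible); m=11: 428 nm (visible); m=12: 394 nm (visible); m=13: 365 nm (UV).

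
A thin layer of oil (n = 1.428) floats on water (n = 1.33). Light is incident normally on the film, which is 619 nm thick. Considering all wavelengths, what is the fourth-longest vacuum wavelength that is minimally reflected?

442 nm

Top surface (1.0 → 1.428): reflection off a higher-index medium gives a half-wave phase shift.
At the lower boundary (n = 1.428 to n = 1.33) the reflected ray undergoes no phase shift.
The two reflections differ by half a wavelength.
So the condition for destructive reflection is 2 n t = m λ.
λ = 2 n t / m. The fourth-longest wavelength is m = 4: λ = 2 × 1.428 × 619 / 4.00 = 442 nm.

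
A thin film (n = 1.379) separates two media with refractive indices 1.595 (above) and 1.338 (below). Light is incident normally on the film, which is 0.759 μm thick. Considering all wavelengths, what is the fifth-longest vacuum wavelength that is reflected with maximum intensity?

419 nm

At the upper boundary (n = 1.595 to n = 1.379) the reflected ray undergoes no phase shift.
Ray reflecting at the bottom interface goes from n = 1.379 toward n = 1.338: no phase shift.
Net: no relative phase inversion (both shifts match).
For maximum reflection here: 2 n t = m λ.
λ = 2 n t / m. The fifth-longest wavelength is m = 5: λ = 2 × 1.379 × 759 / 5.00 = 419 nm.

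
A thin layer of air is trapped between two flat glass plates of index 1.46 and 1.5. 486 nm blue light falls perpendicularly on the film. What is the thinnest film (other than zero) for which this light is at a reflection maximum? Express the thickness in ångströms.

Ray reflecting at the top interface goes from n = 1.46 toward n = 1.0: no phase shift.
At the lower boundary (n = 1.0 to n = 1.5) the reflected ray undergoes a half-wave phase shift.
Net: one phase inversion between the two reflected rays.
With one net inversion, constructive interference in reflection requires 2 n t = (m + ½) λ.
Minimum at m = 0: t = λ / (4 n) = 486 / (4 × 1.0) = 122 nm.

1215 Å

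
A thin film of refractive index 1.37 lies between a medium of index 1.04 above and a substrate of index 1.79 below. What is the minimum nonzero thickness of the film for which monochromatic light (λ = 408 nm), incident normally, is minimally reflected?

At the upper boundary (n = 1.04 to n = 1.37) the reflected ray undergoes a half-wave phase shift.
Ray reflecting at the bottom interface goes from n = 1.37 toward n = 1.79: a half-wave phase shift.
The two reflections carry the same phase change, so no net offset.
For weak reflection here: 2 n t = (m + ½) λ.
Minimum at m = 0: t = λ / (4 n) = 408 / (4 × 1.37) = 74.5 nm.

74.5 nm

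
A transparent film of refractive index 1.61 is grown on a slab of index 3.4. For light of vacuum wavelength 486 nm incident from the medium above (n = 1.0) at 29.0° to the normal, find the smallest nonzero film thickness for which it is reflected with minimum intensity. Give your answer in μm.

0.0791 μm

Top surface (1.0 → 1.61): reflection off a higher-index medium gives a half-wave phase shift.
Bottom surface (1.61 → 3.4): reflection off a higher-index medium gives a half-wave phase shift.
The two reflections carry the same phase change, so no net offset.
With no net inversion, destructive interference in reflection requires 2 n t cos θ_r = (m + ½) λ.
Snell's law: 1.0 sin 29.0° = 1.61 sin θ_r → sin θ_r = 0.301, cos θ_r = 0.954.
Minimum at m = 0: t = λ / (4 n cos θ_r) = 486 / (4 × 1.61 × 0.954) = 79.1 nm.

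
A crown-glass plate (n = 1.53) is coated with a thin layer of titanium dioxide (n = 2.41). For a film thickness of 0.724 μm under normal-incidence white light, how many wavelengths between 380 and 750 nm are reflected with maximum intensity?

Ray reflecting at the top interface goes from n = 1.0 toward n = 2.41: a half-wave phase shift.
Ray reflecting at the bottom interface goes from n = 2.41 toward n = 1.53: no phase shift.
Net: one phase inversion between the two reflected rays.
For strong reflection here: 2 n t = (m + ½) λ.
λ = 2 n t / (m + ½) = 3490 / (m + ½) nm.
m=4: 775 nm (IR); m=5: 634 nm (visible); m=6: 537 nm (visible); m=7: 465 nm (visible); m=8: 411 nm (visible); m=9: 367 nm (UV).

4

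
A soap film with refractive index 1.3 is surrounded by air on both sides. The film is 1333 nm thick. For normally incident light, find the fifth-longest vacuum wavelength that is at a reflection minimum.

Ray reflecting at the top interface goes from n = 1.0 toward n = 1.3: a half-wave phase shift.
Bottom surface (1.3 → 1.0): reflection off a lower-index medium gives no phase shift.
The two reflections differ by half a wavelength.
So the condition for destructive reflection is 2 n t = m λ.
λ = 2 n t / m. The fifth-longest wavelength is m = 5: λ = 2 × 1.3 × 1333 / 5.00 = 693 nm.

693 nm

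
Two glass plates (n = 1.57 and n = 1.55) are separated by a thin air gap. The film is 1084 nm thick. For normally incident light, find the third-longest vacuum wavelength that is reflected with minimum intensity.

723 nm

At the upper boundary (n = 1.57 to n = 1.0) the reflected ray undergoes no phase shift.
Bottom surface (1.0 → 1.55): reflection off a higher-index medium gives a half-wave phase shift.
Net: one phase inversion between the two reflected rays.
For weak reflection here: 2 n t = m λ.
λ = 2 n t / m. The third-longest wavelength is m = 3: λ = 2 × 1.0 × 1084 / 3.00 = 723 nm.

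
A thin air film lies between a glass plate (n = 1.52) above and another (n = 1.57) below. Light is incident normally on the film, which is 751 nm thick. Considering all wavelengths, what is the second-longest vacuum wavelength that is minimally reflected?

751 nm

Ray reflecting at the top interface goes from n = 1.52 toward n = 1.0: no phase shift.
At the lower boundary (n = 1.0 to n = 1.57) the reflected ray undergoes a half-wave phase shift.
Net: one phase inversion between the two reflected rays.
With one net inversion, destructive interference in reflection requires 2 n t = m λ.
λ = 2 n t / m. The second-longest wavelength is m = 2: λ = 2 × 1.0 × 751 / 2.00 = 751 nm.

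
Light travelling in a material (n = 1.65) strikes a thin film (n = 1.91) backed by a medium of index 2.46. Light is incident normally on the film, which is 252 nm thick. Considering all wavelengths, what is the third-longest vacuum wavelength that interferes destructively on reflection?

385 nm

At the upper boundary (n = 1.65 to n = 1.91) the reflected ray undergoes a half-wave phase shift.
Bottom surface (1.91 → 2.46): reflection off a higher-index medium gives a half-wave phase shift.
The two reflections carry the same phase change, so no net offset.
For dark reflection here: 2 n t = (m + ½) λ.
λ = 2 n t / (m + ½). The third-longest wavelength is m = 2: λ = 2 × 1.91 × 252 / 2.50 = 385 nm.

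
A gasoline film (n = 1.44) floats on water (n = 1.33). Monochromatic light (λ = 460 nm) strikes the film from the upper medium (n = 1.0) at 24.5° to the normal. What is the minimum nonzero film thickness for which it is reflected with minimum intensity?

Ray reflecting at the top interface goes from n = 1.0 toward n = 1.44: a half-wave phase shift.
Bottom surface (1.44 → 1.33): reflection off a lower-index medium gives no phase shift.
Exactly one π shift → a net half-wave offset.
With one net inversion, destructive interference in reflection requires 2 n t cos θ_r = m λ.
Snell's law: 1.0 sin 24.5° = 1.44 sin θ_r → sin θ_r = 0.288, cos θ_r = 0.958.
Minimum nonzero at m = 1: t = λ / (2 n cos θ_r) = 460 / (2 × 1.44 × 0.958) = 167 nm.

167 nm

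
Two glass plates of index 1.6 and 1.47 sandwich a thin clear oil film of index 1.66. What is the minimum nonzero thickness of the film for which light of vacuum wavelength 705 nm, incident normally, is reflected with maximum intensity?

106 nm

Top surface (1.6 → 1.66): reflection off a higher-index medium gives a half-wave phase shift.
Ray reflecting at the bottom interface goes from n = 1.66 toward n = 1.47: no phase shift.
Net: one phase inversion between the two reflected rays.
For maximum reflection here: 2 n t = (m + ½) λ.
Minimum at m = 0: t = λ / (4 n) = 705 / (4 × 1.66) = 106 nm.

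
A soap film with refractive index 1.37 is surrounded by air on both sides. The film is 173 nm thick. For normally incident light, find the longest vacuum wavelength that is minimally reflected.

474 nm

Ray reflecting at the top interface goes from n = 1.0 toward n = 1.37: a half-wave phase shift.
Bottom surface (1.37 → 1.0): reflection off a lower-index medium gives no phase shift.
Exactly one π shift → a net half-wave offset.
So the condition for destructive reflection is 2 n t = m λ.
λ = 2 n t / m. The longest wavelength is m = 1: λ = 2 × 1.37 × 173 / 1.00 = 474 nm.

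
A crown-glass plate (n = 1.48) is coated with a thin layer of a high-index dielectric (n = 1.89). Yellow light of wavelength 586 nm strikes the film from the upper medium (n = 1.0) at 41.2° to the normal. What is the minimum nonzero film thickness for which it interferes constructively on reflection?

82.7 nm

Top surface (1.0 → 1.89): reflection off a higher-index medium gives a half-wave phase shift.
At the lower boundary (n = 1.89 to n = 1.48) the reflected ray undergoes no phase shift.
Net: one phase inversion between the two reflected rays.
So the condition for constructive reflection is 2 n t cos θ_r = (m + ½) λ.
Snell's law: 1.0 sin 41.2° = 1.89 sin θ_r → sin θ_r = 0.349, cos θ_r = 0.937.
Minimum at m = 0: t = λ / (4 n cos θ_r) = 586 / (4 × 1.89 × 0.937) = 82.7 nm.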